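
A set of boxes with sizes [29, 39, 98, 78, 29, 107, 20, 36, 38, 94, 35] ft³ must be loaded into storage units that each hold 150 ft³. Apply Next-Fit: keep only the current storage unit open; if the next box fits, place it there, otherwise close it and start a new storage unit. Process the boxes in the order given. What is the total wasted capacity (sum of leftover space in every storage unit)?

Put 29 ft³ in storage unit 1; 121 ft³ remain.
Put 39 ft³ in storage unit 1; 82 ft³ remain.
Put 98 ft³ in storage unit 2; 52 ft³ remain.
Put 78 ft³ in storage unit 3; 72 ft³ remain.
Put 29 ft³ in storage unit 3; 43 ft³ remain.
Put 107 ft³ in storage unit 4; 43 ft³ remain.
Put 20 ft³ in storage unit 4; 23 ft³ remain.
Put 36 ft³ in storage unit 5; 114 ft³ remain.
Put 38 ft³ in storage unit 5; 76 ft³ remain.
Put 94 ft³ in storage unit 6; 56 ft³ remain.
Put 35 ft³ in storage unit 6; 21 ft³ remain.
6 storage units × 150 ft³ = 900 ft³; used 603 ft³; unused 297 ft³.

297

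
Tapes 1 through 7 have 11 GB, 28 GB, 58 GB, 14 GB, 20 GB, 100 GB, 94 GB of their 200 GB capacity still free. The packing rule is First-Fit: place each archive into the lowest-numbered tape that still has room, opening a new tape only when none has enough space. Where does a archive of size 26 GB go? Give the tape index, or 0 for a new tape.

Tapes with room: tape 2 (28 GB), tape 3 (58 GB), tape 6 (100 GB), tape 7 (94 GB).
The first with room is tape 2.

2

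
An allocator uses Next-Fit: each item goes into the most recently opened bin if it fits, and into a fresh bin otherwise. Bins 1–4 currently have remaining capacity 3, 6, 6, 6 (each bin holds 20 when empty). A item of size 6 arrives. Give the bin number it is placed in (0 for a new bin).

4

Next-Fit only looks at bin 4, which has 6 free.
6 fits there.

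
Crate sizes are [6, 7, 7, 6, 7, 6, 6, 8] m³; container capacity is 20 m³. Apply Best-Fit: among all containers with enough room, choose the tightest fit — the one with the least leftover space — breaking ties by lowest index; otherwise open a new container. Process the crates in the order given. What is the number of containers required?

Put 6 m³ in container 1; 14 m³ remain.
Put 7 m³ in container 1; 7 m³ remain.
Put 7 m³ in container 1; 0 m³ remain.
Put 6 m³ in container 2; 14 m³ remain.
Put 7 m³ in container 2; 7 m³ remain.
Put 6 m³ in container 2; 1 m³ remain.
Put 6 m³ in container 3; 14 m³ remain.
Put 8 m³ in container 3; 6 m³ remain.

3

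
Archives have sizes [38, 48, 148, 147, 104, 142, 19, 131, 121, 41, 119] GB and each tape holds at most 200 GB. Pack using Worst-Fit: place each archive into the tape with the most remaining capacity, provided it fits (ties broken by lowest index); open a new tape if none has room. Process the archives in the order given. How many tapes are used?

38 GB → tape 1 (remaining 162 GB)
48 GB → tape 1 (remaining 114 GB)
148 GB → tape 2 (remaining 52 GB)
147 GB → tape 3 (remaining 53 GB)
104 GB → tape 1 (remaining 10 GB)
142 GB → tape 4 (remaining 58 GB)
19 GB → tape 4 (remaining 39 GB)
131 GB → tape 5 (remaining 69 GB)
121 GB → tape 6 (remaining 79 GB)
41 GB → tape 6 (remaining 38 GB)
119 GB → tape 7 (remaining 81 GB)

7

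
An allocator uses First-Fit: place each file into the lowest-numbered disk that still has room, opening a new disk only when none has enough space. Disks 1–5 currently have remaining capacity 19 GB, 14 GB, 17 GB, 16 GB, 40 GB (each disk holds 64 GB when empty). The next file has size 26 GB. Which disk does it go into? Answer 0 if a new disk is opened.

5

Disks with room: disk 5 (40 GB).
The first with room is disk 5.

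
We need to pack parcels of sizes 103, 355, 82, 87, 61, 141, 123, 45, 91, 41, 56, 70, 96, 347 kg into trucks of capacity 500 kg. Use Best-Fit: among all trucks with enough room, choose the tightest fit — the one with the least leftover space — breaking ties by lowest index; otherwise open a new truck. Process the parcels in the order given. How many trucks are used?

Put 103 kg in truck 1; 397 kg remain.
Put 355 kg in truck 1; 42 kg remain.
Put 82 kg in truck 2; 418 kg remain.
Put 87 kg in truck 2; 331 kg remain.
Put 61 kg in truck 2; 270 kg remain.
Put 141 kg in truck 2; 129 kg remain.
Put 123 kg in truck 2; 6 kg remain.
Put 45 kg in truck 3; 455 kg remain.
Put 91 kg in truck 3; 364 kg remain.
Put 41 kg in truck 1; 1 kg remain.
Put 56 kg in truck 3; 308 kg remain.
Put 70 kg in truck 3; 238 kg remain.
Put 96 kg in truck 3; 142 kg remain.
Put 347 kg in truck 4; 153 kg remain.

4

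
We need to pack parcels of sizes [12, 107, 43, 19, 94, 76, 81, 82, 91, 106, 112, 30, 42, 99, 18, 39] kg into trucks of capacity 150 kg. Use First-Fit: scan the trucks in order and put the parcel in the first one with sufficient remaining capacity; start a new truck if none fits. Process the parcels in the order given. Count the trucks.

Put 12 kg in truck 1; 138 kg remain.
Put 107 kg in truck 1; 31 kg remain.
Put 43 kg in truck 2; 107 kg remain.
Put 19 kg in truck 1; 12 kg remain.
Put 94 kg in truck 2; 13 kg remain.
Put 76 kg in truck 3; 74 kg remain.
Put 81 kg in truck 4; 69 kg remain.
Put 82 kg in truck 5; 68 kg remain.
Put 91 kg in truck 6; 59 kg remain.
Put 106 kg in truck 7; 44 kg remain.
Put 112 kg in truck 8; 38 kg remain.
Put 30 kg in truck 3; 44 kg remain.
Put 42 kg in truck 3; 2 kg remain.
Put 99 kg in truck 9; 51 kg remain.
Put 18 kg in truck 4; 51 kg remain.
Put 39 kg in truck 4; 12 kg remain.

9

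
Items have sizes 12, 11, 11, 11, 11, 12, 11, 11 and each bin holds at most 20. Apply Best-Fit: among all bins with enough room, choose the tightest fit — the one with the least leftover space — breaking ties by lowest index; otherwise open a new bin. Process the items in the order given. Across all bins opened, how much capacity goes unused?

70

bin 1: place 12, 8 left
bin 2: place 11, 9 left
bin 3: place 11, 9 left
bin 4: place 11, 9 left
bin 5: place 11, 9 left
bin 6: place 12, 8 left
bin 7: place 11, 9 left
bin 8: place 11, 9 left
8 bins × 20 = 160; used 90; unused 70.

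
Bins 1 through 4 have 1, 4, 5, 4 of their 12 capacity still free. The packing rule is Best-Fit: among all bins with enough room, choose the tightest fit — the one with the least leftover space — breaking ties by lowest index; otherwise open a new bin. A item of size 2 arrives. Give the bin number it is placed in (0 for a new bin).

2

Bins with room: bin 2 (4), bin 3 (5), bin 4 (4).
Tightest fit is bin 2 with 4 free.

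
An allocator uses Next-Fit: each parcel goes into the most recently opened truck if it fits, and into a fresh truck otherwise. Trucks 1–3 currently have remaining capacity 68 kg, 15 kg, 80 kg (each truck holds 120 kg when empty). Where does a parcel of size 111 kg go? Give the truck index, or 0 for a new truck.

0

Next-Fit only looks at truck 3, which has 80 kg free.
111 kg does not fit, so a new truck is opened.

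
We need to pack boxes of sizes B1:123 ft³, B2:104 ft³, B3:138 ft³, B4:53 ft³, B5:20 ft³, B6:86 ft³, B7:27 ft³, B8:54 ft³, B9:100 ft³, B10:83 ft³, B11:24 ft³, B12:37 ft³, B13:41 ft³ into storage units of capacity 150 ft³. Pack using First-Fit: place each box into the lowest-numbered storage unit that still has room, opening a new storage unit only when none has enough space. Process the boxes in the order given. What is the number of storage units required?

7

storage unit 1: place B1 (123 ft³), 27 ft³ left
storage unit 2: place B2 (104 ft³), 46 ft³ left
storage unit 3: place B3 (138 ft³), 12 ft³ left
storage unit 4: place B4 (53 ft³), 97 ft³ left
storage unit 1: place B5 (20 ft³), 7 ft³ left
storage unit 4: place B6 (86 ft³), 11 ft³ left
storage unit 2: place B7 (27 ft³), 19 ft³ left
storage unit 5: place B8 (54 ft³), 96 ft³ left
storage unit 6: place B9 (100 ft³), 50 ft³ left
storage unit 5: place B10 (83 ft³), 13 ft³ left
storage unit 6: place B11 (24 ft³), 26 ft³ left
storage unit 7: place B12 (37 ft³), 113 ft³ left
storage unit 7: place B13 (41 ft³), 72 ft³ left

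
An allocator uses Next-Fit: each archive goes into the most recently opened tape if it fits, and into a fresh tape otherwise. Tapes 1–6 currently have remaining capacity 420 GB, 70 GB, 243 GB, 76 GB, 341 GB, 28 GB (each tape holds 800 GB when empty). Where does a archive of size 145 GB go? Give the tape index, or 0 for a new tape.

0

Next-Fit only looks at tape 6, which has 28 GB free.
145 GB does not fit, so a new tape is opened.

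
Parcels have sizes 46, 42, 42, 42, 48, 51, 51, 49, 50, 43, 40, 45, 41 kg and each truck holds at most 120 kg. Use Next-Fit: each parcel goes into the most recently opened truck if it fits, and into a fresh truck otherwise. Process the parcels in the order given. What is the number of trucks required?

7

46 kg → truck 1 (remaining 74 kg)
42 kg → truck 1 (remaining 32 kg)
42 kg → truck 2 (remaining 78 kg)
42 kg → truck 2 (remaining 36 kg)
48 kg → truck 3 (remaining 72 kg)
51 kg → truck 3 (remaining 21 kg)
51 kg → truck 4 (remaining 69 kg)
49 kg → truck 4 (remaining 20 kg)
50 kg → truck 5 (remaining 70 kg)
43 kg → truck 5 (remaining 27 kg)
40 kg → truck 6 (remaining 80 kg)
45 kg → truck 6 (remaining 35 kg)
41 kg → truck 7 (remaining 79 kg)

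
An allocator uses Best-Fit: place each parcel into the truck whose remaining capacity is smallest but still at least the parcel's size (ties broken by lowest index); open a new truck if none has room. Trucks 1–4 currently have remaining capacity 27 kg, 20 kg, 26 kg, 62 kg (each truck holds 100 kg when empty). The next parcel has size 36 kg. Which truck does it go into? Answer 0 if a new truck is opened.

4

Trucks with room: truck 4 (62 kg).
Tightest fit is truck 4 with 62 kg free.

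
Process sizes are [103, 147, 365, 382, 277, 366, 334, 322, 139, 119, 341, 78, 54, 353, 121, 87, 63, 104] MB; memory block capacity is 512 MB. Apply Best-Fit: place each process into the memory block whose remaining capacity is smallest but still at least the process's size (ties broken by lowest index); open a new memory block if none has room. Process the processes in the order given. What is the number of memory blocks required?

9 memory blocks

memory block 1: place 103 MB, 409 MB left
memory block 1: place 147 MB, 262 MB left
memory block 2: place 365 MB, 147 MB left
memory block 3: place 382 MB, 130 MB left
memory block 4: place 277 MB, 235 MB left
memory block 5: place 366 MB, 146 MB left
memory block 6: place 334 MB, 178 MB left
memory block 7: place 322 MB, 190 MB left
memory block 5: place 139 MB, 7 MB left
memory block 3: place 119 MB, 11 MB left
memory block 8: place 341 MB, 171 MB left
memory block 2: place 78 MB, 69 MB left
memory block 2: place 54 MB, 15 MB left
memory block 9: place 353 MB, 159 MB left
memory block 9: place 121 MB, 38 MB left
memory block 8: place 87 MB, 84 MB left
memory block 8: place 63 MB, 21 MB left
memory block 6: place 104 MB, 74 MB left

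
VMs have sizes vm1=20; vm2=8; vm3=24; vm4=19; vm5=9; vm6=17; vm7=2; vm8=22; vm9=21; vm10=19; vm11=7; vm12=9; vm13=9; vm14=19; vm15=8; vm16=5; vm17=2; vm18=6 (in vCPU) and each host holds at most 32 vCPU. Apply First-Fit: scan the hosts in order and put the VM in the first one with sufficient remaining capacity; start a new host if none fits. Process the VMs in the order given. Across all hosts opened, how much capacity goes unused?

30

Put vm1 (20 vCPU) in host 1; 12 vCPU remain.
Put vm2 (8 vCPU) in host 1; 4 vCPU remain.
Put vm3 (24 vCPU) in host 2; 8 vCPU remain.
Put vm4 (19 vCPU) in host 3; 13 vCPU remain.
Put vm5 (9 vCPU) in host 3; 4 vCPU remain.
Put vm6 (17 vCPU) in host 4; 15 vCPU remain.
Put vm7 (2 vCPU) in host 1; 2 vCPU remain.
Put vm8 (22 vCPU) in host 5; 10 vCPU remain.
Put vm9 (21 vCPU) in host 6; 11 vCPU remain.
Put vm10 (19 vCPU) in host 7; 13 vCPU remain.
Put vm11 (7 vCPU) in host 2; 1 vCPU remain.
Put vm12 (9 vCPU) in host 4; 6 vCPU remain.
Put vm13 (9 vCPU) in host 5; 1 vCPU remain.
Put vm14 (19 vCPU) in host 8; 13 vCPU remain.
Put vm15 (8 vCPU) in host 6; 3 vCPU remain.
Put vm16 (5 vCPU) in host 4; 1 vCPU remain.
Put vm17 (2 vCPU) in host 1; 0 vCPU remain.
Put vm18 (6 vCPU) in host 7; 7 vCPU remain.
8 hosts × 32 vCPU = 256 vCPU; used 226 vCPU; unused 30 vCPU.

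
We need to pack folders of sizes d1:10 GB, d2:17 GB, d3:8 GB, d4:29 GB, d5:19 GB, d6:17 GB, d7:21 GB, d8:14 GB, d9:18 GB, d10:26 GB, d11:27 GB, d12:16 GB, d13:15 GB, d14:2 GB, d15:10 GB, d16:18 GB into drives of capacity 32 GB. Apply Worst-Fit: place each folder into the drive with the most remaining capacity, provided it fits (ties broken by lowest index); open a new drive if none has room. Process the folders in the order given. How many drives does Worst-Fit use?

d1 (10 GB) → drive 1 (remaining 22 GB)
d2 (17 GB) → drive 1 (remaining 5 GB)
d3 (8 GB) → drive 2 (remaining 24 GB)
d4 (29 GB) → drive 3 (remaining 3 GB)
d5 (19 GB) → drive 2 (remaining 5 GB)
d6 (17 GB) → drive 4 (remaining 15 GB)
d7 (21 GB) → drive 5 (remaining 11 GB)
d8 (14 GB) → drive 4 (remaining 1 GB)
d9 (18 GB) → drive 6 (remaining 14 GB)
d10 (26 GB) → drive 7 (remaining 6 GB)
d11 (27 GB) → drive 8 (remaining 5 GB)
d12 (16 GB) → drive 9 (remaining 16 GB)
d13 (15 GB) → drive 9 (remaining 1 GB)
d14 (2 GB) → drive 6 (remaining 12 GB)
d15 (10 GB) → drive 6 (remaining 2 GB)
d16 (18 GB) → drive 10 (remaining 14 GB)

10 drives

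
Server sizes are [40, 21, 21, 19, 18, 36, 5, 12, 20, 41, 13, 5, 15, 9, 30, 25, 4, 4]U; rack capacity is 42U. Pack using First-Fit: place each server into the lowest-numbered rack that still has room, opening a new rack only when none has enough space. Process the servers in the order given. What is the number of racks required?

rack 1: place 40U, 2U left
rack 2: place 21U, 21U left
rack 2: place 21U, 0U left
rack 3: place 19U, 23U left
rack 3: place 18U, 5U left
rack 4: place 36U, 6U left
rack 3: place 5U, 0U left
rack 5: place 12U, 30U left
rack 5: place 20U, 10U left
rack 6: place 41U, 1U left
rack 7: place 13U, 29U left
rack 4: place 5U, 1U left
rack 7: place 15U, 14U left
rack 5: place 9U, 1U left
rack 8: place 30U, 12U left
rack 9: place 25U, 17U left
rack 7: place 4U, 10U left
rack 7: place 4U, 6U left
Final racks: [40] [21,21] [19,18,5] [36,5] [12,20,9] [41] [13,15,4,4] [30] [25].

9 racks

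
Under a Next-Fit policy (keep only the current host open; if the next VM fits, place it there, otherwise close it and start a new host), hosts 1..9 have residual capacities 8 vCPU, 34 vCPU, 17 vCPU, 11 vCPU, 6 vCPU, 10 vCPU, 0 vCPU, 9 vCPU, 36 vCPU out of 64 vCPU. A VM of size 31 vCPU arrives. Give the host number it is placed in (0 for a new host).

9

Next-Fit only looks at host 9, which has 36 vCPU free.
31 vCPU fits there.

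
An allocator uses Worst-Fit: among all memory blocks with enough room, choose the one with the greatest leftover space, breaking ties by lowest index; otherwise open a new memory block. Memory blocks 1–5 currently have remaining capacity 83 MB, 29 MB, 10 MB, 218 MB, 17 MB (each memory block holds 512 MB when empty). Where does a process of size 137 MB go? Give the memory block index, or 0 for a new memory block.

4

Memory blocks with room: memory block 4 (218 MB).
Most room is memory block 4 with 218 MB free.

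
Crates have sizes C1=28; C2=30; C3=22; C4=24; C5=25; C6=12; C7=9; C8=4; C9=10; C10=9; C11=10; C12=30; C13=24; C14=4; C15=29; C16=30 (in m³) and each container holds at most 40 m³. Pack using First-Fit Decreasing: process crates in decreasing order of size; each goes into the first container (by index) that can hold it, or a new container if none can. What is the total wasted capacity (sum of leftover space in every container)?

60

Sorted descending: 30, 30, 30, 29, 28, 25, 24, 24, 22, 12, 10, 10, 9, 9, 4, 4.
Put 30 m³ in container 1; 10 m³ remain.
Put 30 m³ in container 2; 10 m³ remain.
Put 30 m³ in container 3; 10 m³ remain.
Put 29 m³ in container 4; 11 m³ remain.
Put 28 m³ in container 5; 12 m³ remain.
Put 25 m³ in container 6; 15 m³ remain.
Put 24 m³ in container 7; 16 m³ remain.
Put 24 m³ in container 8; 16 m³ remain.
Put 22 m³ in container 9; 18 m³ remain.
Put 12 m³ in container 5; 0 m³ remain.
Put 10 m³ in container 1; 0 m³ remain.
Put 10 m³ in container 2; 0 m³ remain.
Put 9 m³ in container 3; 1 m³ remain.
Put 9 m³ in container 4; 2 m³ remain.
Put 4 m³ in container 6; 11 m³ remain.
Put 4 m³ in container 6; 7 m³ remain.
9 containers × 40 m³ = 360 m³; used 300 m³; unused 60 m³.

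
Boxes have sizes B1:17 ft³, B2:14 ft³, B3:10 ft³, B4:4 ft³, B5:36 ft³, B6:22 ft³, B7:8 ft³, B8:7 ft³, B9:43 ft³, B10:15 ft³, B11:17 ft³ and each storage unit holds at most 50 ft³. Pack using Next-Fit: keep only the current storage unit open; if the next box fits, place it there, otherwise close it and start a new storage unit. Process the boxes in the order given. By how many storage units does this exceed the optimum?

Next-Fit: [17,14,10,4] [36] [22,8,7] [43] [15,17] → 5 storage units.
Total size 193 ft³; any packing needs at least ⌈193/50⌉ = 4 storage units.
An optimal packing achieves that bound: [43,7] [36,14] [22,17,10] [17,15,8,4] → 4 storage units.
Excess: 5 − 4 = 1.

1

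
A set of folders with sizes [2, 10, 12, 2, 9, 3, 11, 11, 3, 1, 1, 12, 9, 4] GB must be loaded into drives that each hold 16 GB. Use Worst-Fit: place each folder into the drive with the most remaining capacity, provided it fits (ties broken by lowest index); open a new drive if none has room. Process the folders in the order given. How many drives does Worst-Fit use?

2 GB → drive 1 (remaining 14 GB)
10 GB → drive 1 (remaining 4 GB)
12 GB → drive 2 (remaining 4 GB)
2 GB → drive 1 (remaining 2 GB)
9 GB → drive 3 (remaining 7 GB)
3 GB → drive 3 (remaining 4 GB)
11 GB → drive 4 (remaining 5 GB)
11 GB → drive 5 (remaining 5 GB)
3 GB → drive 4 (remaining 2 GB)
1 GB → drive 5 (remaining 4 GB)
1 GB → drive 2 (remaining 3 GB)
12 GB → drive 6 (remaining 4 GB)
9 GB → drive 7 (remaining 7 GB)
4 GB → drive 7 (remaining 3 GB)
Final drives: [2,10,2] [12,1] [9,3] [11,3] [11,1] [12] [9,4].

7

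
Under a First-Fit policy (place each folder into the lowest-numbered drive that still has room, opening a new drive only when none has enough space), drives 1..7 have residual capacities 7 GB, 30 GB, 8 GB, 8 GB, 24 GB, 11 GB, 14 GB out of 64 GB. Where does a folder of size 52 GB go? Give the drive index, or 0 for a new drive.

No drive has ≥ 52 GB free, so a new drive is opened.

0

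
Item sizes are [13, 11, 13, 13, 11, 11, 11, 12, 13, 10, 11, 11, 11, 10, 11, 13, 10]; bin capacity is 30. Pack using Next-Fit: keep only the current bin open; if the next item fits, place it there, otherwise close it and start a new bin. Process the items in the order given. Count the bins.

Put 13 in bin 1; 17 remain.
Put 11 in bin 1; 6 remain.
Put 13 in bin 2; 17 remain.
Put 13 in bin 2; 4 remain.
Put 11 in bin 3; 19 remain.
Put 11 in bin 3; 8 remain.
Put 11 in bin 4; 19 remain.
Put 12 in bin 4; 7 remain.
Put 13 in bin 5; 17 remain.
Put 10 in bin 5; 7 remain.
Put 11 in bin 6; 19 remain.
Put 11 in bin 6; 8 remain.
Put 11 in bin 7; 19 remain.
Put 10 in bin 7; 9 remain.
Put 11 in bin 8; 19 remain.
Put 13 in bin 8; 6 remain.
Put 10 in bin 9; 20 remain.

9 bins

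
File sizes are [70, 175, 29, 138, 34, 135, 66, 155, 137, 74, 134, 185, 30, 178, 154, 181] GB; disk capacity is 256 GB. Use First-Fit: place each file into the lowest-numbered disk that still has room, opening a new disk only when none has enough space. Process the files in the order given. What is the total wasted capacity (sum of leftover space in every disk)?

685

disk 1: place 70 GB, 186 GB left
disk 1: place 175 GB, 11 GB left
disk 2: place 29 GB, 227 GB left
disk 2: place 138 GB, 89 GB left
disk 2: place 34 GB, 55 GB left
disk 3: place 135 GB, 121 GB left
disk 3: place 66 GB, 55 GB left
disk 4: place 155 GB, 101 GB left
disk 5: place 137 GB, 119 GB left
disk 4: place 74 GB, 27 GB left
disk 6: place 134 GB, 122 GB left
disk 7: place 185 GB, 71 GB left
disk 2: place 30 GB, 25 GB left
disk 8: place 178 GB, 78 GB left
disk 9: place 154 GB, 102 GB left
disk 10: place 181 GB, 75 GB left
10 disks × 256 GB = 2560 GB; used 1875 GB; unused 685 GB.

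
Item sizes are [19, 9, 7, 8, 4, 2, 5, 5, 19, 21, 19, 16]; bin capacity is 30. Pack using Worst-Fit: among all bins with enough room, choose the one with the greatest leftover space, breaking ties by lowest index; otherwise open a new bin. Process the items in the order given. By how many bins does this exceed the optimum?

Worst-Fit: [19,9] [7,8,4,2,5] [5,19] [21] [19] [16] → 6 bins.
Total size 134; any packing needs at least ⌈134/30⌉ = 5 bins.
An optimal packing achieves that bound: [21,9] [19,8,2] [19,7,4] [19,5,5] [16] → 5 bins.
Excess: 6 − 5 = 1.

1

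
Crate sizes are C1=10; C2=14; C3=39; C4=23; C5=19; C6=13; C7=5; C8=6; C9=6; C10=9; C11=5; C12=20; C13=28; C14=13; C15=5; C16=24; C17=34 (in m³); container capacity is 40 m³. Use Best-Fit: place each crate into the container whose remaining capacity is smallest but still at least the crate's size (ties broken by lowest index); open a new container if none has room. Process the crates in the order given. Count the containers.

C1 (10 m³) → container 1 (remaining 30 m³)
C2 (14 m³) → container 1 (remaining 16 m³)
C3 (39 m³) → container 2 (remaining 1 m³)
C4 (23 m³) → container 3 (remaining 17 m³)
C5 (19 m³) → container 4 (remaining 21 m³)
C6 (13 m³) → container 1 (remaining 3 m³)
C7 (5 m³) → container 3 (remaining 12 m³)
C8 (6 m³) → container 3 (remaining 6 m³)
C9 (6 m³) → container 3 (remaining 0 m³)
C10 (9 m³) → container 4 (remaining 12 m³)
C11 (5 m³) → container 4 (remaining 7 m³)
C12 (20 m³) → container 5 (remaining 20 m³)
C13 (28 m³) → container 6 (remaining 12 m³)
C14 (13 m³) → container 5 (remaining 7 m³)
C15 (5 m³) → container 4 (remaining 2 m³)
C16 (24 m³) → container 7 (remaining 16 m³)
C17 (34 m³) → container 8 (remaining 6 m³)

8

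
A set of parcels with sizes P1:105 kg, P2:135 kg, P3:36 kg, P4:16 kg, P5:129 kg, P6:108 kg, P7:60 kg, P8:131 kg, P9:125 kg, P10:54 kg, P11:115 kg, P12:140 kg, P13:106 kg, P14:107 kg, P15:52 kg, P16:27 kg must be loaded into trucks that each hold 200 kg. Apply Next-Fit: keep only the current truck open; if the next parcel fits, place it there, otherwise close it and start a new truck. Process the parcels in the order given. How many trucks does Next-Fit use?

10 trucks

P1 (105 kg) → truck 1 (remaining 95 kg)
P2 (135 kg) → truck 2 (remaining 65 kg)
P3 (36 kg) → truck 2 (remaining 29 kg)
P4 (16 kg) → truck 2 (remaining 13 kg)
P5 (129 kg) → truck 3 (remaining 71 kg)
P6 (108 kg) → truck 4 (remaining 92 kg)
P7 (60 kg) → truck 4 (remaining 32 kg)
P8 (131 kg) → truck 5 (remaining 69 kg)
P9 (125 kg) → truck 6 (remaining 75 kg)
P10 (54 kg) → truck 6 (remaining 21 kg)
P11 (115 kg) → truck 7 (remaining 85 kg)
P12 (140 kg) → truck 8 (remaining 60 kg)
P13 (106 kg) → truck 9 (remaining 94 kg)
P14 (107 kg) → truck 10 (remaining 93 kg)
P15 (52 kg) → truck 10 (remaining 41 kg)
P16 (27 kg) → truck 10 (remaining 14 kg)
Final trucks: [105] [135,36,16] [129] [108,60] [131] [125,54] [115] [140] [106] [107,52,27].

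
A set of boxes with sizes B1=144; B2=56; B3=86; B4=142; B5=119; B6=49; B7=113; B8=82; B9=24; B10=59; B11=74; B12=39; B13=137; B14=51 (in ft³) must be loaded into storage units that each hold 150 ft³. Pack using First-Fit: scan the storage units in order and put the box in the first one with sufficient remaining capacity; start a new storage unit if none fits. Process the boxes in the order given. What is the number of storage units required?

B1 (144 ft³) → storage unit 1 (remaining 6 ft³)
B2 (56 ft³) → storage unit 2 (remaining 94 ft³)
B3 (86 ft³) → storage unit 2 (remaining 8 ft³)
B4 (142 ft³) → storage unit 3 (remaining 8 ft³)
B5 (119 ft³) → storage unit 4 (remaining 31 ft³)
B6 (49 ft³) → storage unit 5 (remaining 101 ft³)
B7 (113 ft³) → storage unit 6 (remaining 37 ft³)
B8 (82 ft³) → storage unit 5 (remaining 19 ft³)
B9 (24 ft³) → storage unit 4 (remaining 7 ft³)
B10 (59 ft³) → storage unit 7 (remaining 91 ft³)
B11 (74 ft³) → storage unit 7 (remaining 17 ft³)
B12 (39 ft³) → storage unit 8 (remaining 111 ft³)
B13 (137 ft³) → storage unit 9 (remaining 13 ft³)
B14 (51 ft³) → storage unit 8 (remaining 60 ft³)
Final storage units: [144] [56,86] [142] [119,24] [49,82] [113] [59,74] [39,51] [137].

9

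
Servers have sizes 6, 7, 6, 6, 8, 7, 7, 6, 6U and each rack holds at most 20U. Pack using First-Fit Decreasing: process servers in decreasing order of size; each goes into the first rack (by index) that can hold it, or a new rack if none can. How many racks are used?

Sorted descending: 8, 7, 7, 7, 6, 6, 6, 6, 6.
rack 1: place 8U, 12U left
rack 1: place 7U, 5U left
rack 2: place 7U, 13U left
rack 2: place 7U, 6U left
rack 2: place 6U, 0U left
rack 3: place 6U, 14U left
rack 3: place 6U, 8U left
rack 3: place 6U, 2U left
rack 4: place 6U, 14U left

4 racks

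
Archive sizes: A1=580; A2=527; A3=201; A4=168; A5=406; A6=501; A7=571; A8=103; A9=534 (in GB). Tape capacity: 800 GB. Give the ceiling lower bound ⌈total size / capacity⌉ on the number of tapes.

5

Total size = 580 + 527 + 201 + 168 + 406 + 501 + 571 + 103 + 534 = 3591 GB.
⌈3591 / 800⌉ = 5.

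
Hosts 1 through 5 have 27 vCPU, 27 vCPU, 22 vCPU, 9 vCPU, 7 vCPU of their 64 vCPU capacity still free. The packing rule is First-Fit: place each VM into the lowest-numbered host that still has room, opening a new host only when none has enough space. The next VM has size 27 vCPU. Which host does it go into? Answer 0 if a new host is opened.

Hosts with room: host 1 (27 vCPU), host 2 (27 vCPU).
The first with room is host 1.

1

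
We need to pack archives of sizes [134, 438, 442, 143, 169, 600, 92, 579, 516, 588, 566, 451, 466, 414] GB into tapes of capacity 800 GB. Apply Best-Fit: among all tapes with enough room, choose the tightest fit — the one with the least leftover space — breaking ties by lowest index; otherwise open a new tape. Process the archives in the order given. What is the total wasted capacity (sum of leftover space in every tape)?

2402

tape 1: place 134 GB, 666 GB left
tape 1: place 438 GB, 228 GB left
tape 2: place 442 GB, 358 GB left
tape 1: place 143 GB, 85 GB left
tape 2: place 169 GB, 189 GB left
tape 3: place 600 GB, 200 GB left
tape 2: place 92 GB, 97 GB left
tape 4: place 579 GB, 221 GB left
tape 5: place 516 GB, 284 GB left
tape 6: place 588 GB, 212 GB left
tape 7: place 566 GB, 234 GB left
tape 8: place 451 GB, 349 GB left
tape 9: place 466 GB, 334 GB left
tape 10: place 414 GB, 386 GB left
10 tapes × 800 GB = 8000 GB; used 5598 GB; unused 2402 GB.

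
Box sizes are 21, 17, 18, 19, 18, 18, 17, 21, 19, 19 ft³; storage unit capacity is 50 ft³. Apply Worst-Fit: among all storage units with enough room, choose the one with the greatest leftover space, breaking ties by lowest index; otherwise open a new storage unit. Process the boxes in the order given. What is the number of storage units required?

5 storage units

Put 21 ft³ in storage unit 1; 29 ft³ remain.
Put 17 ft³ in storage unit 1; 12 ft³ remain.
Put 18 ft³ in storage unit 2; 32 ft³ remain.
Put 19 ft³ in storage unit 2; 13 ft³ remain.
Put 18 ft³ in storage unit 3; 32 ft³ remain.
Put 18 ft³ in storage unit 3; 14 ft³ remain.
Put 17 ft³ in storage unit 4; 33 ft³ remain.
Put 21 ft³ in storage unit 4; 12 ft³ remain.
Put 19 ft³ in storage unit 5; 31 ft³ remain.
Put 19 ft³ in storage unit 5; 12 ft³ remain.
Final storage units: [21,17] [18,19] [18,18] [17,21] [19,19].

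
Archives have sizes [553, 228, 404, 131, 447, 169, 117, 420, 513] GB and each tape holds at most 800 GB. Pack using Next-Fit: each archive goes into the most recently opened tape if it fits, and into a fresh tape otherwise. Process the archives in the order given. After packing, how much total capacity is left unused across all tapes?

553 GB → tape 1 (remaining 247 GB)
228 GB → tape 1 (remaining 19 GB)
404 GB → tape 2 (remaining 396 GB)
131 GB → tape 2 (remaining 265 GB)
447 GB → tape 3 (remaining 353 GB)
169 GB → tape 3 (remaining 184 GB)
117 GB → tape 3 (remaining 67 GB)
420 GB → tape 4 (remaining 380 GB)
513 GB → tape 5 (remaining 287 GB)
5 tapes × 800 GB = 4000 GB; used 2982 GB; unused 1018 GB.

1018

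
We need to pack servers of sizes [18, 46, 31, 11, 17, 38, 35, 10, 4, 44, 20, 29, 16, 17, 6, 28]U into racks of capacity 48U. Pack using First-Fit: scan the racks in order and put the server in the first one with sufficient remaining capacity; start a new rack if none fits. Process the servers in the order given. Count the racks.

9

rack 1: place 18U, 30U left
rack 2: place 46U, 2U left
rack 3: place 31U, 17U left
rack 1: place 11U, 19U left
rack 1: place 17U, 2U left
rack 4: place 38U, 10U left
rack 5: place 35U, 13U left
rack 3: place 10U, 7U left
rack 3: place 4U, 3U left
rack 6: place 44U, 4U left
rack 7: place 20U, 28U left
rack 8: place 29U, 19U left
rack 7: place 16U, 12U left
rack 8: place 17U, 2U left
rack 4: place 6U, 4U left
rack 9: place 28U, 20U left
Final racks: [18,11,17] [46] [31,10,4] [38,6] [35] [44] [20,16] [29,17] [28].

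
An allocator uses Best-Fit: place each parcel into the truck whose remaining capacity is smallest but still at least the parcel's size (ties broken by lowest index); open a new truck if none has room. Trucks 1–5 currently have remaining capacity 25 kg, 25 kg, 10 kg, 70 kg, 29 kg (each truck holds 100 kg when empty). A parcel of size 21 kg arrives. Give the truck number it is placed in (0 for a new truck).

1

Trucks with room: truck 1 (25 kg), truck 2 (25 kg), truck 4 (70 kg), truck 5 (29 kg).
Tightest fit is truck 1 with 25 kg free.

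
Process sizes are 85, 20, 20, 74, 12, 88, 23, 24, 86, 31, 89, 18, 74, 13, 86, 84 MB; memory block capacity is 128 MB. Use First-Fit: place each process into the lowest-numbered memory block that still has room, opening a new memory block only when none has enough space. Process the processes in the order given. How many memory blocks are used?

85 MB → memory block 1 (remaining 43 MB)
20 MB → memory block 1 (remaining 23 MB)
20 MB → memory block 1 (remaining 3 MB)
74 MB → memory block 2 (remaining 54 MB)
12 MB → memory block 2 (remaining 42 MB)
88 MB → memory block 3 (remaining 40 MB)
23 MB → memory block 2 (remaining 19 MB)
24 MB → memory block 3 (remaining 16 MB)
86 MB → memory block 4 (remaining 42 MB)
31 MB → memory block 4 (remaining 11 MB)
89 MB → memory block 5 (remaining 39 MB)
18 MB → memory block 2 (remaining 1 MB)
74 MB → memory block 6 (remaining 54 MB)
13 MB → memory block 3 (remaining 3 MB)
86 MB → memory block 7 (remaining 42 MB)
84 MB → memory block 8 (remaining 44 MB)

8 memory blocks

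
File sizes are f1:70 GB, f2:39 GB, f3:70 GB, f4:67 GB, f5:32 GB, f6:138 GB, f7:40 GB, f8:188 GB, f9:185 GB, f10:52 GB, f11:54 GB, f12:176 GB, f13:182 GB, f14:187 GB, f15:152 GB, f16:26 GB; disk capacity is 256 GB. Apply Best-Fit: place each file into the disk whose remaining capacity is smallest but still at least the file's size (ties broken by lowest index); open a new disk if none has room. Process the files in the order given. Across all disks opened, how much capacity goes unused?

390

disk 1: place f1 (70 GB), 186 GB left
disk 1: place f2 (39 GB), 147 GB left
disk 1: place f3 (70 GB), 77 GB left
disk 1: place f4 (67 GB), 10 GB left
disk 2: place f5 (32 GB), 224 GB left
disk 2: place f6 (138 GB), 86 GB left
disk 2: place f7 (40 GB), 46 GB left
disk 3: place f8 (188 GB), 68 GB left
disk 4: place f9 (185 GB), 71 GB left
disk 3: place f10 (52 GB), 16 GB left
disk 4: place f11 (54 GB), 17 GB left
disk 5: place f12 (176 GB), 80 GB left
disk 6: place f13 (182 GB), 74 GB left
disk 7: place f14 (187 GB), 69 GB left
disk 8: place f15 (152 GB), 104 GB left
disk 2: place f16 (26 GB), 20 GB left
8 disks × 256 GB = 2048 GB; used 1658 GB; unused 390 GB.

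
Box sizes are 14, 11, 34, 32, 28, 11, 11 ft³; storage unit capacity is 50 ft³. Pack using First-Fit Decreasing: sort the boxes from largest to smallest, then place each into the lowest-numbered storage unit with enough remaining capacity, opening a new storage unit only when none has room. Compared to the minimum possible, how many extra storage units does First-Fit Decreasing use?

0

First-Fit Decreasing: [34,14] [32,11] [28,11,11] → 3 storage units.
Total size 141 ft³; any packing needs at least ⌈141/50⌉ = 3 storage units.
So 3 is already optimal.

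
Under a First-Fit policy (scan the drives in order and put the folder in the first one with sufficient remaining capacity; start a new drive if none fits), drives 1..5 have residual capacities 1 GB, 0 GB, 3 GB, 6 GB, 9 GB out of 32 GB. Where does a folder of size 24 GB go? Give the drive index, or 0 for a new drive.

0

No drive has ≥ 24 GB free, so a new drive is opened.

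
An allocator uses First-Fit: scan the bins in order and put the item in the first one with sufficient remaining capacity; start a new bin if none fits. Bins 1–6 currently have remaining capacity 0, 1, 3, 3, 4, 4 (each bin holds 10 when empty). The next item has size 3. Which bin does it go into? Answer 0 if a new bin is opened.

3

Bins with room: bin 3 (3), bin 4 (3), bin 5 (4), bin 6 (4).
The first with room is bin 3.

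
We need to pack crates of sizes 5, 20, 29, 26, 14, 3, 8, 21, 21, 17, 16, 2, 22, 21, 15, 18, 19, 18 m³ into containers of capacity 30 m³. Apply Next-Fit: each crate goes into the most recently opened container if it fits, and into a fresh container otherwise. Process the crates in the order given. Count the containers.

14

5 m³ → container 1 (remaining 25 m³)
20 m³ → container 1 (remaining 5 m³)
29 m³ → container 2 (remaining 1 m³)
26 m³ → container 3 (remaining 4 m³)
14 m³ → container 4 (remaining 16 m³)
3 m³ → container 4 (remaining 13 m³)
8 m³ → container 4 (remaining 5 m³)
21 m³ → container 5 (remaining 9 m³)
21 m³ → container 6 (remaining 9 m³)
17 m³ → container 7 (remaining 13 m³)
16 m³ → container 8 (remaining 14 m³)
2 m³ → container 8 (remaining 12 m³)
22 m³ → container 9 (remaining 8 m³)
21 m³ → container 10 (remaining 9 m³)
15 m³ → container 11 (remaining 15 m³)
18 m³ → container 12 (remaining 12 m³)
19 m³ → container 13 (remaining 11 m³)
18 m³ → container 14 (remaining 12 m³)
Final containers: [5,20] [29] [26] [14,3,8] [21] [21] [17] [16,2] [22] [21] [15] [18] [19] [18].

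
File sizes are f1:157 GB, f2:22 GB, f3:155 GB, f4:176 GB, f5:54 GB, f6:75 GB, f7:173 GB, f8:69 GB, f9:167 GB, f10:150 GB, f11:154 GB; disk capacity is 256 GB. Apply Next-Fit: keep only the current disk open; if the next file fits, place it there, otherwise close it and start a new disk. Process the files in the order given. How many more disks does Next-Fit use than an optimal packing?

Next-Fit: [157,22] [155] [176,54] [75,173] [69,167] [150] [154] → 7 disks.
7 files exceed 128 GB (half the capacity), and no two of those can share a disk, so at least 7 disks are needed.
So 7 is already optimal.

0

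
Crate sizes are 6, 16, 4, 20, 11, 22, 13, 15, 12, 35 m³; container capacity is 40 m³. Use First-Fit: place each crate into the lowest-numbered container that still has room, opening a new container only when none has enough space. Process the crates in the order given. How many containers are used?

6 m³ → container 1 (remaining 34 m³)
16 m³ → container 1 (remaining 18 m³)
4 m³ → container 1 (remaining 14 m³)
20 m³ → container 2 (remaining 20 m³)
11 m³ → container 1 (remaining 3 m³)
22 m³ → container 3 (remaining 18 m³)
13 m³ → container 2 (remaining 7 m³)
15 m³ → container 3 (remaining 3 m³)
12 m³ → container 4 (remaining 28 m³)
35 m³ → container 5 (remaining 5 m³)
Final containers: [6,16,4,11] [20,13] [22,15] [12] [35].

5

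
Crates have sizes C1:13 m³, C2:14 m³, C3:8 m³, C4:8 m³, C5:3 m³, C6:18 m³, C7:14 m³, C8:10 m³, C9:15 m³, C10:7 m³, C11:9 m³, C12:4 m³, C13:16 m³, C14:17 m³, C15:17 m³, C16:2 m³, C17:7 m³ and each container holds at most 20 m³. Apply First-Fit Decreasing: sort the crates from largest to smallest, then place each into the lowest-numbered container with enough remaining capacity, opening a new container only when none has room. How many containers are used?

11

Sorted descending: 18, 17, 17, 16, 15, 14, 14, 13, 10, 9, 8, 8, 7, 7, 4, 3, 2.
container 1: place 18 m³, 2 m³ left
container 2: place 17 m³, 3 m³ left
container 3: place 17 m³, 3 m³ left
container 4: place 16 m³, 4 m³ left
container 5: place 15 m³, 5 m³ left
container 6: place 14 m³, 6 m³ left
container 7: place 14 m³, 6 m³ left
container 8: place 13 m³, 7 m³ left
container 9: place 10 m³, 10 m³ left
container 9: place 9 m³, 1 m³ left
container 10: place 8 m³, 12 m³ left
container 10: place 8 m³, 4 m³ left
container 8: place 7 m³, 0 m³ left
container 11: place 7 m³, 13 m³ left
container 4: place 4 m³, 0 m³ left
container 2: place 3 m³, 0 m³ left
container 1: place 2 m³, 0 m³ left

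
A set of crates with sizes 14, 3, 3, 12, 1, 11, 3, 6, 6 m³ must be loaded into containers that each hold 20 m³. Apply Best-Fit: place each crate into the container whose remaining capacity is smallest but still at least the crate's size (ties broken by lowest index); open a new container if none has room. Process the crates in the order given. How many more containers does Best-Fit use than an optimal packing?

Best-Fit: [14,3,3] [12,1,3] [11,6] [6] → 4 containers.
Total size 59 m³; any packing needs at least ⌈59/20⌉ = 3 containers.
An optimal packing achieves that bound: [14,6] [12,6,1] [11,3,3,3] → 3 containers.
Excess: 4 − 3 = 1.

1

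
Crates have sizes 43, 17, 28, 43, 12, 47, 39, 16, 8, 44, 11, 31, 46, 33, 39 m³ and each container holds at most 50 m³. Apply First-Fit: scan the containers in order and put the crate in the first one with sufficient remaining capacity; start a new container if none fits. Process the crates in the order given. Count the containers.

11

container 1: place 43 m³, 7 m³ left
container 2: place 17 m³, 33 m³ left
container 2: place 28 m³, 5 m³ left
container 3: place 43 m³, 7 m³ left
container 4: place 12 m³, 38 m³ left
container 5: place 47 m³, 3 m³ left
container 6: place 39 m³, 11 m³ left
container 4: place 16 m³, 22 m³ left
container 4: place 8 m³, 14 m³ left
container 7: place 44 m³, 6 m³ left
container 4: place 11 m³, 3 m³ left
container 8: place 31 m³, 19 m³ left
container 9: place 46 m³, 4 m³ left
container 10: place 33 m³, 17 m³ left
container 11: place 39 m³, 11 m³ left
Final containers: [43] [17,28] [43] [12,16,8,11] [47] [39] [44] [31] [46] [33] [39].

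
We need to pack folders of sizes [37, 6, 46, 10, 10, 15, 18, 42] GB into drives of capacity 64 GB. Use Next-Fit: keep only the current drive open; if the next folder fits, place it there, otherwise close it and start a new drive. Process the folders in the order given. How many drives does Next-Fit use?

4

drive 1: place 37 GB, 27 GB left
drive 1: place 6 GB, 21 GB left
drive 2: place 46 GB, 18 GB left
drive 2: place 10 GB, 8 GB left
drive 3: place 10 GB, 54 GB left
drive 3: place 15 GB, 39 GB left
drive 3: place 18 GB, 21 GB left
drive 4: place 42 GB, 22 GB left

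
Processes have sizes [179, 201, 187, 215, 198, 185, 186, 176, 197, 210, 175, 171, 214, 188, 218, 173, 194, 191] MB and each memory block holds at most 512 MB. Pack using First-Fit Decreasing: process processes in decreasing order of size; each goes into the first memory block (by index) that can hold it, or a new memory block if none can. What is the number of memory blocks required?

Sorted descending: 218, 215, 214, 210, 201, 198, 197, 194, 191, 188, 187, 186, 185, 179, 176, 175, 173, 171.
Put 218 MB in memory block 1; 294 MB remain.
Put 215 MB in memory block 1; 79 MB remain.
Put 214 MB in memory block 2; 298 MB remain.
Put 210 MB in memory block 2; 88 MB remain.
Put 201 MB in memory block 3; 311 MB remain.
Put 198 MB in memory block 3; 113 MB remain.
Put 197 MB in memory block 4; 315 MB remain.
Put 194 MB in memory block 4; 121 MB remain.
Put 191 MB in memory block 5; 321 MB remain.
Put 188 MB in memory block 5; 133 MB remain.
Put 187 MB in memory block 6; 325 MB remain.
Put 186 MB in memory block 6; 139 MB remain.
Put 185 MB in memory block 7; 327 MB remain.
Put 179 MB in memory block 7; 148 MB remain.
Put 176 MB in memory block 8; 336 MB remain.
Put 175 MB in memory block 8; 161 MB remain.
Put 173 MB in memory block 9; 339 MB remain.
Put 171 MB in memory block 9; 168 MB remain.

9 memory blocks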